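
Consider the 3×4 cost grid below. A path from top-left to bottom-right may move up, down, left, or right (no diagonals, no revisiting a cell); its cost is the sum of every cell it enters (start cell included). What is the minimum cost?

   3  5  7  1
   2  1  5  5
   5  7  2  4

17

Best path: [0,0] → [1,0] → [1,1] → [1,2] → [2,2] → [2,3]
Cost: 3 + 2 + 1 + 5 + 2 + 4 = 17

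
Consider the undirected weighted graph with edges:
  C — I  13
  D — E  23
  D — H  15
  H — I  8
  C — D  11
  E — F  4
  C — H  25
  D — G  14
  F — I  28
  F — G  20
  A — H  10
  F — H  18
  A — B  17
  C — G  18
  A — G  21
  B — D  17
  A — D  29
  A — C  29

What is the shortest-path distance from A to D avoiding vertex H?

Checking several routes:
A - G - D: 21 + 14 = 35
A - D: 29
A - B - D: 17 + 17 = 34
Best route has total 29.

29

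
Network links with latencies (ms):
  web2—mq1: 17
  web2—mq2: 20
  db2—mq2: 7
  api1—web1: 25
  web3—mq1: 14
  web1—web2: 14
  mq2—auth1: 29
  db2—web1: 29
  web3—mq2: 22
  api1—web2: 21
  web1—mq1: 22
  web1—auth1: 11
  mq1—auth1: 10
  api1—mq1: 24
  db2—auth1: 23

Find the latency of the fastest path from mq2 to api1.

41

Some routes from mq2 to api1:
mq2 -> web2 -> web1 -> api1: 20 + 14 + 25 = 59
mq2 -> web3 -> mq1 -> api1: 22 + 14 + 24 = 60
mq2 -> web2 -> api1: 20 + 21 = 41
Best route has total 41 ms.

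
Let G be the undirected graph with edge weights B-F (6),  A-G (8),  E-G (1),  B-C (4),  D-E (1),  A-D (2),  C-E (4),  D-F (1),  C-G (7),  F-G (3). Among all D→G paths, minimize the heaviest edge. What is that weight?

Some routes from D to G:
D - E - C - G: max(1, 4, 7) = 7
D - F - G: max(1, 3) = 3
D - E - G: max(1, 1) = 1
D - F - B - C - G: max(1, 6, 4, 7) = 7
D - E - C - B - F - G: max(1, 4, 4, 6, 3) = 6
D - F - B - C - E - G: max(1, 6, 4, 4, 1) = 6
Smallest bottleneck: 1.

1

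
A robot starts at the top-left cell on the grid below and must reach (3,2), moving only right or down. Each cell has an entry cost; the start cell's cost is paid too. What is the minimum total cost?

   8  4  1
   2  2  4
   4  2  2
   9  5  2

18

Cheapest: [0,0]→[1,0]→[1,1]→[2,1]→[2,2]→[3,2]
  8 + 2 + 2 + 2 + 2 + 2 = 18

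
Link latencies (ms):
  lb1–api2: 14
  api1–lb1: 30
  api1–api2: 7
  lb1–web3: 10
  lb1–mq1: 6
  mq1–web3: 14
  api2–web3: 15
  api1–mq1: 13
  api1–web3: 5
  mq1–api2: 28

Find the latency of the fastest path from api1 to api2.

7

Comparing a few candidate routes:
api1-web3-api2: 5 + 15 = 20
api1-mq1-lb1-api2: 13 + 6 + 14 = 33
api1-web3-mq1-lb1-api2: 5 + 14 + 6 + 14 = 39
api1-api2: 7
api1-web3-lb1-api2: 5 + 10 + 14 = 29
Shortest: 7 ms.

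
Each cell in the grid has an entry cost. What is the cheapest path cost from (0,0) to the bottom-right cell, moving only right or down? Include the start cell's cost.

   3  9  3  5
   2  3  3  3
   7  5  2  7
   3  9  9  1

Cheapest: r0c0→r1c0→r1c1→r1c2→r2c2→r2c3→r3c3
  3 + 2 + 3 + 3 + 2 + 7 + 1 = 21
For comparison, the top-then-right route costs 31.

21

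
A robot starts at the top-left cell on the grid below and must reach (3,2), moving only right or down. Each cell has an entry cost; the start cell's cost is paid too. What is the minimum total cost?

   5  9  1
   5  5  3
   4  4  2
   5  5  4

24

Take r0c0 r0c1 r0c2 r1c2 r2c2 r3c2 for a total of 5 + 9 + 1 + 3 + 2 + 4 = 24.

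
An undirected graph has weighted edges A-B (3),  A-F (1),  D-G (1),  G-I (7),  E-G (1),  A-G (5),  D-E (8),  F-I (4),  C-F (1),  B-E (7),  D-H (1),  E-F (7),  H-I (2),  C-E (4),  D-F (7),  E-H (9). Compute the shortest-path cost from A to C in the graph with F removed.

Comparing a few candidate routes:
A -> G -> E -> C: 5 + 1 + 4 = 10
A -> G -> I -> H -> D -> E -> C: 5 + 7 + 2 + 1 + 8 + 4 = 27
A -> B -> E -> C: 3 + 7 + 4 = 14
A -> G -> D -> E -> C: 5 + 1 + 8 + 4 = 18
A -> G -> D -> H -> E -> C: 5 + 1 + 1 + 9 + 4 = 20
Best route has total 10.

10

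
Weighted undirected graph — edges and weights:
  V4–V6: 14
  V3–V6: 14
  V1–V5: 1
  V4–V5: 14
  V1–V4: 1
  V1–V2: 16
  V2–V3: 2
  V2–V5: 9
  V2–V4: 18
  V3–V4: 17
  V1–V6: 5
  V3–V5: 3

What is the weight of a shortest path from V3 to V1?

Comparing a few candidate routes:
V3 -> V5 -> V1: 3 + 1 = 4
V3 -> V2 -> V1: 2 + 16 = 18
V3 -> V2 -> V5 -> V1: 2 + 9 + 1 = 12
V3 -> V4 -> V1: 17 + 1 = 18
The minimum is 4.

4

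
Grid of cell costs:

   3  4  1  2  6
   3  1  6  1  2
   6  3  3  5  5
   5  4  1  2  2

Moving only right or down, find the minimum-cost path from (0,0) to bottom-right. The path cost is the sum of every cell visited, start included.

18

One optimal route is r0c0→r1c0→r1c1→r2c1→r2c2→r3c2→r3c3→r3c4.
Its cost is 3 + 3 + 1 + 3 + 3 + 1 + 2 + 2 = 18.
(Top row then right column would cost 25.)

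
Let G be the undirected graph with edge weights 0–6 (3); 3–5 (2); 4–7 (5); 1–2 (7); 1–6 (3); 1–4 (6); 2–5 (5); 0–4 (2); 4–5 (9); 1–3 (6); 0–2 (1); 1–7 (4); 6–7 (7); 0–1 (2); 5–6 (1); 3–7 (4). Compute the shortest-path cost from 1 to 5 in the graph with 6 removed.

A few of the 1→5 routes:
1→3→5: 6 + 2 = 8
1→0→4→5: 2 + 2 + 9 = 13
1→4→0→2→5: 6 + 2 + 1 + 5 = 14
1→2→5: 7 + 5 = 12
1→0→2→5: 2 + 1 + 5 = 8
1→7→3→5: 4 + 4 + 2 = 10
Shortest: 8.

8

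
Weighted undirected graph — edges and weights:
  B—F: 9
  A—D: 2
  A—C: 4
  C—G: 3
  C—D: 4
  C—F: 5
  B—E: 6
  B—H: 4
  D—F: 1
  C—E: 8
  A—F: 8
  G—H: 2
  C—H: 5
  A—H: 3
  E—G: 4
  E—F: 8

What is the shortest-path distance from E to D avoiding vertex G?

9

A few of the E→D routes:
E -> F -> D: 8 + 1 = 9
E -> B -> F -> D: 6 + 9 + 1 = 16
E -> C -> F -> D: 8 + 5 + 1 = 14
E -> C -> A -> D: 8 + 4 + 2 = 14
E -> B -> H -> A -> D: 6 + 4 + 3 + 2 = 15
E -> C -> D: 8 + 4 = 12
Best route has total 9.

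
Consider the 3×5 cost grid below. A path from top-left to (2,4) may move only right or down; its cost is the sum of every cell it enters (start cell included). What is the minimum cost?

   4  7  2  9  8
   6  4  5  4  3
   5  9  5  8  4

29

One optimal route is r0c0→r0c1→r0c2→r1c2→r1c3→r1c4→r2c4.
Its cost is 4 + 7 + 2 + 5 + 4 + 3 + 4 = 29.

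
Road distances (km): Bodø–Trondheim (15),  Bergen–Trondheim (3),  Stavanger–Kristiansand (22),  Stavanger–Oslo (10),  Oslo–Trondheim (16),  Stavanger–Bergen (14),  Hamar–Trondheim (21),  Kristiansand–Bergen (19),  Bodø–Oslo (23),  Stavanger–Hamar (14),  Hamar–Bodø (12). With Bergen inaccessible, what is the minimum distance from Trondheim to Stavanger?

Routes from Trondheim to Stavanger avoiding Bergen:
Trondheim→Oslo→Stavanger: 16 + 10 = 26
Trondheim→Bodø→Hamar→Stavanger: 15 + 12 + 14 = 41
Trondheim→Oslo→Bodø→Hamar→Stavanger: 16 + 23 + 12 + 14 = 65
Trondheim→Hamar→Stavanger: 21 + 14 = 35
Trondheim→Bodø→Oslo→Stavanger: 15 + 23 + 10 = 48
Trondheim→Hamar→Bodø→Oslo→Stavanger: 21 + 12 + 23 + 10 = 66
The minimum is 26 km.

26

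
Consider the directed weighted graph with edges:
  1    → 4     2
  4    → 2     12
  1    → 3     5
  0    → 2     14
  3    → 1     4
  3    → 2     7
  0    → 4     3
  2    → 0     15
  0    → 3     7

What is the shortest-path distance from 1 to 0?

Paths from 1 to 0:
1 -> 4 -> 2 -> 0: 2 + 12 + 15 = 29
1 -> 3 -> 2 -> 0: 5 + 7 + 15 = 27
The minimum is 27.

27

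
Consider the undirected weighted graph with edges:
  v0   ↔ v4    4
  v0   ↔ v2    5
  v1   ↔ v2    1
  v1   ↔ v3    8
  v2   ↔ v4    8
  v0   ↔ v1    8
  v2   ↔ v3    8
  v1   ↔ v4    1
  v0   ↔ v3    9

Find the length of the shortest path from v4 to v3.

Some routes from v4 to v3:
v4 -> v0 -> v3: 4 + 9 = 13
v4 -> v1 -> v2 -> v3: 1 + 1 + 8 = 10
v4 -> v1 -> v3: 1 + 8 = 9
Shortest: 9.

9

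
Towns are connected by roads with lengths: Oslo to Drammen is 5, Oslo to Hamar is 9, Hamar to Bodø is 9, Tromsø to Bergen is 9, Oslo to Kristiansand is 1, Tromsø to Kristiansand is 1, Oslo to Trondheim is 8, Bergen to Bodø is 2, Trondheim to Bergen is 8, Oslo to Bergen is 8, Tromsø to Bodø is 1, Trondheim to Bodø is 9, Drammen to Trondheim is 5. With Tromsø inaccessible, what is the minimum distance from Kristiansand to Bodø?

Comparing a few candidate routes:
Kristiansand → Oslo → Trondheim → Bodø: 1 + 8 + 9 = 18
Kristiansand → Oslo → Trondheim → Bergen → Bodø: 1 + 8 + 8 + 2 = 19
Kristiansand → Oslo → Bergen → Bodø: 1 + 8 + 2 = 11
The minimum is 11.

11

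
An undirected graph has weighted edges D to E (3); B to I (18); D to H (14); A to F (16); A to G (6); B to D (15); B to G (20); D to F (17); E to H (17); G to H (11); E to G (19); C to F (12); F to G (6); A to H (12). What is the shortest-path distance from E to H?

17

Comparing a few candidate routes:
E→G→A→H: 19 + 6 + 12 = 37
E→D→F→G→H: 3 + 17 + 6 + 11 = 37
E→H: 17
E→D→H: 3 + 14 = 17
E→G→H: 19 + 11 = 30
Shortest: 17.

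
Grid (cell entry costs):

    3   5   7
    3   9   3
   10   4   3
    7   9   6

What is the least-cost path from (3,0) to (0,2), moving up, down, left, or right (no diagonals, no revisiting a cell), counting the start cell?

33

Best path: r3c0→r3c1→r2c1→r2c2→r1c2→r0c2
Cost: 7 + 9 + 4 + 3 + 3 + 7 = 33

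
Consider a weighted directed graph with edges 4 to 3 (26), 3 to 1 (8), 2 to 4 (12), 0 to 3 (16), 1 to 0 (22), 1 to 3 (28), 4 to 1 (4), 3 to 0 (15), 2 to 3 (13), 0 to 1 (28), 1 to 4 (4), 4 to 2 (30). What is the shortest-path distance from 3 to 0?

Paths from 3 to 0:
3 → 0: 15
3 → 1 → 0: 8 + 22 = 30
Best route has total 15.

15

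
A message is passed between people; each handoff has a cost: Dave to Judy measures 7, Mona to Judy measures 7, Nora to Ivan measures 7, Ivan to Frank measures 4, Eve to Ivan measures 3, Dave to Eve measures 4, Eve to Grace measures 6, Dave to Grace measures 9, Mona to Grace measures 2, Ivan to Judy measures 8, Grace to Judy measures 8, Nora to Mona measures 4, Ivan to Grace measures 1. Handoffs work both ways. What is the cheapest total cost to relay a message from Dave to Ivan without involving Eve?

Comparing a few candidate routes:
Dave→Judy→Grace→Ivan: 7 + 8 + 1 = 16
Dave→Judy→Ivan: 7 + 8 = 15
Dave→Grace→Ivan: 9 + 1 = 10
Dave→Judy→Mona→Grace→Ivan: 7 + 7 + 2 + 1 = 17
Dave→Grace→Judy→Ivan: 9 + 8 + 8 = 25
Dave→Grace→Mona→Nora→Ivan: 9 + 2 + 4 + 7 = 22
Best route has total 10.

10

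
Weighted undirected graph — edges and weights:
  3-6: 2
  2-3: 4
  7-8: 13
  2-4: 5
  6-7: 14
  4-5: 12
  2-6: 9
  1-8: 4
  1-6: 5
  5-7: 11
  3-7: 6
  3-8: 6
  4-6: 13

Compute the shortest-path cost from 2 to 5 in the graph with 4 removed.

Comparing a few candidate routes:
2 - 6 - 7 - 5: 9 + 14 + 11 = 34
2 - 3 - 8 - 7 - 5: 4 + 6 + 13 + 11 = 34
2 - 6 - 3 - 7 - 5: 9 + 2 + 6 + 11 = 28
2 - 3 - 7 - 5: 4 + 6 + 11 = 21
2 - 3 - 6 - 7 - 5: 4 + 2 + 14 + 11 = 31
Shortest: 21.

21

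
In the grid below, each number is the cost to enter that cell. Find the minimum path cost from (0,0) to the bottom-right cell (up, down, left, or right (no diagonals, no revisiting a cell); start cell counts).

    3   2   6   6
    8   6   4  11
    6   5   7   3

25

Best path: [0,0] -> [0,1] -> [0,2] -> [1,2] -> [2,2] -> [2,3]
Cost: 3 + 2 + 6 + 4 + 7 + 3 = 25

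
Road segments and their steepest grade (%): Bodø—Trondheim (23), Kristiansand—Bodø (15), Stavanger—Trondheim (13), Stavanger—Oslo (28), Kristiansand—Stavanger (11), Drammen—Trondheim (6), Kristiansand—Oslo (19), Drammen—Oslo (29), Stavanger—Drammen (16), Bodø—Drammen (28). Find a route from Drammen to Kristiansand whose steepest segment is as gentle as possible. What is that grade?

13

Comparing a few candidate routes:
Drammen-Trondheim-Bodø-Kristiansand: max(6, 23, 15) = 23
Drammen-Stavanger-Oslo-Kristiansand: max(16, 28, 19) = 28
Drammen-Stavanger-Kristiansand: max(16, 11) = 16
Drammen-Stavanger-Trondheim-Bodø-Kristiansand: max(16, 13, 23, 15) = 23
Drammen-Trondheim-Stavanger-Kristiansand: max(6, 13, 11) = 13
Smallest bottleneck: 13%.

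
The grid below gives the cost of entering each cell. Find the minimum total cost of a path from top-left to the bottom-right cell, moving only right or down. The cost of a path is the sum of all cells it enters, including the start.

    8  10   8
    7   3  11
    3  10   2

Cheapest: [0,0] [1,0] [1,1] [2,1] [2,2]
  8 + 7 + 3 + 10 + 2 = 30

30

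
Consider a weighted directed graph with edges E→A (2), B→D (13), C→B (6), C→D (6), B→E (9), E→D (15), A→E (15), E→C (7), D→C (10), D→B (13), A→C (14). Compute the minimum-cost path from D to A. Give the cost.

24

Paths from D to A:
D → C → B → E → A: 10 + 6 + 9 + 2 = 27
D → B → E → A: 13 + 9 + 2 = 24
Best route has total 24.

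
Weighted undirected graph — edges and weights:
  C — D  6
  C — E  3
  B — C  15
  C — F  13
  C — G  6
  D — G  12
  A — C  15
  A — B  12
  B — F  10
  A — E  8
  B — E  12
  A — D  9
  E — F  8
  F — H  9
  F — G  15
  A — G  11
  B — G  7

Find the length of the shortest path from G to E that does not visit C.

Some routes from G to E avoiding C:
G → B → E: 7 + 12 = 19
G → A → E: 11 + 8 = 19
G → F → E: 15 + 8 = 23
The minimum is 19.

19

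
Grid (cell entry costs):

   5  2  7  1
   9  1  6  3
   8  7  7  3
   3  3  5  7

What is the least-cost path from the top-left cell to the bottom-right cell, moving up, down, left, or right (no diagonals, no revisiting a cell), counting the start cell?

27

Take [0,0]→[0,1]→[1,1]→[1,2]→[1,3]→[2,3]→[3,3] for a total of 5 + 2 + 1 + 6 + 3 + 3 + 7 = 27.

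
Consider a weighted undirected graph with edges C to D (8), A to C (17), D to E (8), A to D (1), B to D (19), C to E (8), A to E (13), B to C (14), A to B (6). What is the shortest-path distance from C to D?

8

Comparing a few candidate routes:
C - A - D: 17 + 1 = 18
C - E - D: 8 + 8 = 16
C - D: 8
The minimum is 8.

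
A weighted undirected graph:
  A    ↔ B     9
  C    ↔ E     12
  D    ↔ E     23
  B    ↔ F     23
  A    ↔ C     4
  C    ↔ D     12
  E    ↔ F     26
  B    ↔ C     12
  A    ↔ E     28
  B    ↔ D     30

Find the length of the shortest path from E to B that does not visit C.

37

Routes from E to B avoiding C:
E → D → B: 23 + 30 = 53
E → A → B: 28 + 9 = 37
E → F → B: 26 + 23 = 49
Best route has total 37.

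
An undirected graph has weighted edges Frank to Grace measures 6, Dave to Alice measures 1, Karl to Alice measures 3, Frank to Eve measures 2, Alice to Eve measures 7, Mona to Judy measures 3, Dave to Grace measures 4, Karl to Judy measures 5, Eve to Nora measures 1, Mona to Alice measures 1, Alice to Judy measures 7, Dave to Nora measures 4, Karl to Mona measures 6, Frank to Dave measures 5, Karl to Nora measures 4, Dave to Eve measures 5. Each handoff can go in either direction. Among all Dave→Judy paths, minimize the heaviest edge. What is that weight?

3

Some routes from Dave to Judy:
Dave-Nora-Karl-Judy: max(4, 4, 5) = 5
Dave-Eve-Nora-Karl-Alice-Mona-Judy: max(5, 1, 4, 3, 1, 3) = 5
Dave-Nora-Karl-Alice-Mona-Judy: max(4, 4, 3, 1, 3) = 4
Dave-Alice-Mona-Judy: max(1, 1, 3) = 3
Dave-Eve-Nora-Karl-Judy: max(5, 1, 4, 5) = 5
The minimum achievable maximum is 3.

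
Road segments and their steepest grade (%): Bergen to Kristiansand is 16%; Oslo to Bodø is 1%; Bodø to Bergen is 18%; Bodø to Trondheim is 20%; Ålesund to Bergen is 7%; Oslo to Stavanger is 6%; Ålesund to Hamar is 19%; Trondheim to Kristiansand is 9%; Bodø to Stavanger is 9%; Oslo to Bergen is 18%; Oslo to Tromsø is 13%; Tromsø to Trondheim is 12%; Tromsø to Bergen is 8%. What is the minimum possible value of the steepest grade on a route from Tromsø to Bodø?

13

Some routes from Tromsø to Bodø:
Tromsø - Oslo - Bergen - Bodø: max(13, 18, 18) = 18
Tromsø - Trondheim - Kristiansand - Bergen - Bodø: max(12, 9, 16, 18) = 18
Tromsø - Trondheim - Kristiansand - Bergen - Oslo - Bodø: max(12, 9, 16, 18, 1) = 18
Tromsø - Trondheim - Kristiansand - Bergen - Oslo - Stavanger - Bodø: max(12, 9, 16, 18, 6, 9) = 18
Tromsø - Oslo - Stavanger - Bodø: max(13, 6, 9) = 13
Tromsø - Oslo - Bodø: max(13, 1) = 13
The minimum achievable maximum is 13%.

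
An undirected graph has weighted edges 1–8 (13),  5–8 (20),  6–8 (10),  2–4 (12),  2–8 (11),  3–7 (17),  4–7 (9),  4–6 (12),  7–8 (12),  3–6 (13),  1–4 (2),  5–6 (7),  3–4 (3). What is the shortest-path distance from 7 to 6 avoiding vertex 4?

22

Routes from 7 to 6 avoiding 4:
7 -> 3 -> 6: 17 + 13 = 30
7 -> 8 -> 5 -> 6: 12 + 20 + 7 = 39
7 -> 8 -> 6: 12 + 10 = 22
The minimum is 22.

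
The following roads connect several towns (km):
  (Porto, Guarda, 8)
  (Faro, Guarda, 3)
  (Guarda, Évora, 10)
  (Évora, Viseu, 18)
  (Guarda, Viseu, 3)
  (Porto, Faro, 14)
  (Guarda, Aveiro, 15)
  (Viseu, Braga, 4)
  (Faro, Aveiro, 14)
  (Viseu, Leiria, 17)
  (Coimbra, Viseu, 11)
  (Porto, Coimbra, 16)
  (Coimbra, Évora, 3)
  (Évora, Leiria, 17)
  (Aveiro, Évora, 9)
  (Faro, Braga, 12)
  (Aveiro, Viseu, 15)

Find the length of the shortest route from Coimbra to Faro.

16

Checking several routes:
Coimbra - Évora - Aveiro - Faro: 3 + 9 + 14 = 26
Coimbra - Viseu - Guarda - Faro: 11 + 3 + 3 = 17
Coimbra - Évora - Guarda - Faro: 3 + 10 + 3 = 16
Best route has total 16 km.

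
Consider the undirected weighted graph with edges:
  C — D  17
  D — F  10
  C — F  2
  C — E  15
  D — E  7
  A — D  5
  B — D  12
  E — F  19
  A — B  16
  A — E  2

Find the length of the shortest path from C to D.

12

Checking several routes:
C → F → D: 2 + 10 = 12
C → E → A → D: 15 + 2 + 5 = 22
C → E → D: 15 + 7 = 22
C → D: 17
C → F → E → D: 2 + 19 + 7 = 28
C → F → E → A → D: 2 + 19 + 2 + 5 = 28
Shortest: 12.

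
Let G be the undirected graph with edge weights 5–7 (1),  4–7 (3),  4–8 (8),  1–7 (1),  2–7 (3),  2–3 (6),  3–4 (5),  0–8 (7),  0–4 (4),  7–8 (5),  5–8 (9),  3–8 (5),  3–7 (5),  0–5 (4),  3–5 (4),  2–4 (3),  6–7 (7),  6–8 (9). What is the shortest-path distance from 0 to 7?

5

A few of the 0→7 routes:
0 -> 4 -> 7: 4 + 3 = 7
0 -> 5 -> 7: 4 + 1 = 5
0 -> 4 -> 2 -> 7: 4 + 3 + 3 = 10
The minimum is 5.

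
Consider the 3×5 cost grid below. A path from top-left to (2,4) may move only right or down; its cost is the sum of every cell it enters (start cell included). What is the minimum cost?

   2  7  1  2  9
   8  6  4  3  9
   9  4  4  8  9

32

One optimal route is r0c0 -> r0c1 -> r0c2 -> r0c3 -> r1c3 -> r2c3 -> r2c4.
Its cost is 2 + 7 + 1 + 2 + 3 + 8 + 9 = 32.
For comparison, the top-then-right route costs 39.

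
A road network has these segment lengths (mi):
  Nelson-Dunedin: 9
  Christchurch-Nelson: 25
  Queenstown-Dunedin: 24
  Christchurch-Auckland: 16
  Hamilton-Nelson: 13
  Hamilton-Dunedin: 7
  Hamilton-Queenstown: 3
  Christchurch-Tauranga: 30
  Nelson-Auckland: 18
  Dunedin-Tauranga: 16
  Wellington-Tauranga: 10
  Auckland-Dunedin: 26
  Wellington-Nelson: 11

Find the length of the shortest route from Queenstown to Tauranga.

26

Checking several routes:
Queenstown - Hamilton - Dunedin - Tauranga: 3 + 7 + 16 = 26
Queenstown - Hamilton - Nelson - Wellington - Tauranga: 3 + 13 + 11 + 10 = 37
Queenstown - Hamilton - Dunedin - Nelson - Wellington - Tauranga: 3 + 7 + 9 + 11 + 10 = 40
Queenstown - Dunedin - Tauranga: 24 + 16 = 40
Shortest: 26 mi.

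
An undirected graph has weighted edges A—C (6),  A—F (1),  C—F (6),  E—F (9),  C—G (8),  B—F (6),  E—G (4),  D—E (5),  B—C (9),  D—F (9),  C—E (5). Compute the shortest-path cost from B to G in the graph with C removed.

19

Paths from B to G avoiding C:
B → F → D → E → G: 6 + 9 + 5 + 4 = 24
B → F → E → G: 6 + 9 + 4 = 19
Shortest: 19.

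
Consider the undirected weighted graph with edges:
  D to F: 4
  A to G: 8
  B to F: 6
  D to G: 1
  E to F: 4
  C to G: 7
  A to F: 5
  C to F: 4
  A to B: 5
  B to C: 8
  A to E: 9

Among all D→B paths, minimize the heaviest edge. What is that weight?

5

A few of the D→B routes:
D -> F -> C -> G -> A -> B: max(4, 4, 7, 8, 5) = 8
D -> G -> C -> F -> B: max(1, 7, 4, 6) = 7
D -> G -> C -> F -> A -> B: max(1, 7, 4, 5, 5) = 7
D -> F -> A -> B: max(4, 5, 5) = 5
D -> F -> B: max(4, 6) = 6
D -> F -> C -> B: max(4, 4, 8) = 8
The minimum achievable maximum is 5.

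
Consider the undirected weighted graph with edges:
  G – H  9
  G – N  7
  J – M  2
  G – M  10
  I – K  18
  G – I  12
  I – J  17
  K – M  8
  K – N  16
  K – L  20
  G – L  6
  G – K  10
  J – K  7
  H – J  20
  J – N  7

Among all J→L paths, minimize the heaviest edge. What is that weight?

7

Comparing a few candidate routes:
J → M → G → L: max(2, 10, 6) = 10
J → K → M → G → L: max(7, 8, 10, 6) = 10
J → M → K → G → L: max(2, 8, 10, 6) = 10
J → N → G → L: max(7, 7, 6) = 7
Best route has worst link 7.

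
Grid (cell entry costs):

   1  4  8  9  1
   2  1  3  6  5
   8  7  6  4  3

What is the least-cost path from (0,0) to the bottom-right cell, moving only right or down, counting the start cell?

20

Path r0c0 r1c0 r1c1 r1c2 r1c3 r2c3 r2c4: 1 + 2 + 1 + 3 + 6 + 4 + 3 = 20.
For comparison, the top-then-right route costs 31.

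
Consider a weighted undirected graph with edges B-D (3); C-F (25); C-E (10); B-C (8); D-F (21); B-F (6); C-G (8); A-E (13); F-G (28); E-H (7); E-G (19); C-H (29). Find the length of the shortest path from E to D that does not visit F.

21

Candidate routes:
E - G - C - B - D: 19 + 8 + 8 + 3 = 38
E - C - B - D: 10 + 8 + 3 = 21
E - H - C - B - D: 7 + 29 + 8 + 3 = 47
The minimum is 21.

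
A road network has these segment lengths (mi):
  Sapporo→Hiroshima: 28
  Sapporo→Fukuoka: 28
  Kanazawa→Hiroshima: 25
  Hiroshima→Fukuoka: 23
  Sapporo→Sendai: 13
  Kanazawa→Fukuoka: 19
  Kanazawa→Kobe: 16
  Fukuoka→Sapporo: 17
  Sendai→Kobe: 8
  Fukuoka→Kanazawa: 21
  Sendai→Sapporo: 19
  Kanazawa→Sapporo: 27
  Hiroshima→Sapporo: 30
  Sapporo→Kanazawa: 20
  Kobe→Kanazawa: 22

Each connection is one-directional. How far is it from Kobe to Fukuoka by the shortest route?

Paths from Kobe to Fukuoka:
Kobe - Kanazawa - Hiroshima - Fukuoka: 22 + 25 + 23 = 70
Kobe - Kanazawa - Sapporo - Fukuoka: 22 + 27 + 28 = 77
Kobe - Kanazawa - Sapporo - Hiroshima - Fukuoka: 22 + 27 + 28 + 23 = 100
Kobe - Kanazawa - Fukuoka: 22 + 19 = 41
Kobe - Kanazawa - Hiroshima - Sapporo - Fukuoka: 22 + 25 + 30 + 28 = 105
Best route has total 41 mi.

41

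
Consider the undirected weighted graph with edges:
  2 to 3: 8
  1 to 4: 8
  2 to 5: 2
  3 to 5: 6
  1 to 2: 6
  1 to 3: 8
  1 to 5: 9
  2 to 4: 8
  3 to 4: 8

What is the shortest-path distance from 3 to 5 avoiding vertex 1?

6

Routes from 3 to 5 avoiding 1:
3-5: 6
3-4-2-5: 8 + 8 + 2 = 18
3-2-5: 8 + 2 = 10
Shortest: 6.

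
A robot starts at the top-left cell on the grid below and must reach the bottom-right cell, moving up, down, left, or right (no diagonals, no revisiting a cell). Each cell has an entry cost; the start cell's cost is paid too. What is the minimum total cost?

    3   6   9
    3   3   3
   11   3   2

14

Best path: r0c0 r1c0 r1c1 r1c2 r2c2
Cost: 3 + 3 + 3 + 3 + 2 = 14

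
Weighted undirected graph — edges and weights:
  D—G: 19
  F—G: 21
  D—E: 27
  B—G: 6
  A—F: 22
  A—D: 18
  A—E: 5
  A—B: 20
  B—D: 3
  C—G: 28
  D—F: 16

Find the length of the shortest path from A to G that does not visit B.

37

Paths from A to G avoiding B:
A → E → D → G: 5 + 27 + 19 = 51
A → D → G: 18 + 19 = 37
A → F → G: 22 + 21 = 43
A → F → D → G: 22 + 16 + 19 = 57
A → D → F → G: 18 + 16 + 21 = 55
A → E → D → F → G: 5 + 27 + 16 + 21 = 69
Shortest: 37.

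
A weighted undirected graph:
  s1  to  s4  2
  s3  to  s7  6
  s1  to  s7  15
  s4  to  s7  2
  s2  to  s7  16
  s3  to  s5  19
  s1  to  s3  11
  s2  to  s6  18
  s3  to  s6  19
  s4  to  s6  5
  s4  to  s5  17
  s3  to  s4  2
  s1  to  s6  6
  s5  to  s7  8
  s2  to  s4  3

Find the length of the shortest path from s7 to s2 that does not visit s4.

16

A few of the s7→s2 routes:
s7 → s2: 16
s7 → s3 → s1 → s6 → s2: 6 + 11 + 6 + 18 = 41
s7 → s3 → s6 → s2: 6 + 19 + 18 = 43
s7 → s1 → s6 → s2: 15 + 6 + 18 = 39
Shortest: 16.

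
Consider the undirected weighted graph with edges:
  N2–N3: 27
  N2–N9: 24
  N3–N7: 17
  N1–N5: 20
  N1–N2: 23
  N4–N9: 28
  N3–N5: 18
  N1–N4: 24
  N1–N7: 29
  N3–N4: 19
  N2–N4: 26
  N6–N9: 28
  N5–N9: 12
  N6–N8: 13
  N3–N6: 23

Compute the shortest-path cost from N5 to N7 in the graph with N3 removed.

49

Candidate routes:
N5 - N9 - N2 - N4 - N1 - N7: 12 + 24 + 26 + 24 + 29 = 115
N5 - N1 - N7: 20 + 29 = 49
N5 - N9 - N4 - N1 - N7: 12 + 28 + 24 + 29 = 93
N5 - N9 - N4 - N2 - N1 - N7: 12 + 28 + 26 + 23 + 29 = 118
N5 - N9 - N2 - N1 - N7: 12 + 24 + 23 + 29 = 88
Shortest: 49.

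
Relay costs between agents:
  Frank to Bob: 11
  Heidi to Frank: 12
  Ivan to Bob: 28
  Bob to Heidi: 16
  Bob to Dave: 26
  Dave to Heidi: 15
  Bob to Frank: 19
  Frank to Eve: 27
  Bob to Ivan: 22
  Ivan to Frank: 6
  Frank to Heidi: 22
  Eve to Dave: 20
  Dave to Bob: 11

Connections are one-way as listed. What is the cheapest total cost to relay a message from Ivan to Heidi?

28

A few of the Ivan→Heidi routes:
Ivan→Bob→Heidi: 28 + 16 = 44
Ivan→Frank→Heidi: 6 + 22 = 28
Ivan→Frank→Bob→Heidi: 6 + 11 + 16 = 33
Ivan→Frank→Bob→Dave→Heidi: 6 + 11 + 26 + 15 = 58
Ivan→Frank→Eve→Dave→Heidi: 6 + 27 + 20 + 15 = 68
Shortest: 28.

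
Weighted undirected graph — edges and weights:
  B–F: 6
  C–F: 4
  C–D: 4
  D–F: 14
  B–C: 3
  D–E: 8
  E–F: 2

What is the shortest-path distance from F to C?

Paths from F to C:
F -> E -> D -> C: 2 + 8 + 4 = 14
F -> C: 4
F -> D -> C: 14 + 4 = 18
F -> B -> C: 6 + 3 = 9
Shortest: 4.

4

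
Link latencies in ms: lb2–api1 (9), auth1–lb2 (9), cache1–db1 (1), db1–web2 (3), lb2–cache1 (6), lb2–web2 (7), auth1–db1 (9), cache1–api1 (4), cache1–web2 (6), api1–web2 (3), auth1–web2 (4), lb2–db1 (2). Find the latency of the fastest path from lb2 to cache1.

3

Some routes from lb2 to cache1:
lb2 -> cache1: 6
lb2 -> web2 -> db1 -> cache1: 7 + 3 + 1 = 11
lb2 -> db1 -> cache1: 2 + 1 = 3
The minimum is 3 ms.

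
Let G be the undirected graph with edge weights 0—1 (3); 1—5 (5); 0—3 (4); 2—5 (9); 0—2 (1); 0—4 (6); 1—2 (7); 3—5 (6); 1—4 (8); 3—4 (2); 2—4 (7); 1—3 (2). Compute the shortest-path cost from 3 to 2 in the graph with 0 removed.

Comparing a few candidate routes:
3-5-2: 6 + 9 = 15
3-4-2: 2 + 7 = 9
3-1-2: 2 + 7 = 9
Shortest: 9.

9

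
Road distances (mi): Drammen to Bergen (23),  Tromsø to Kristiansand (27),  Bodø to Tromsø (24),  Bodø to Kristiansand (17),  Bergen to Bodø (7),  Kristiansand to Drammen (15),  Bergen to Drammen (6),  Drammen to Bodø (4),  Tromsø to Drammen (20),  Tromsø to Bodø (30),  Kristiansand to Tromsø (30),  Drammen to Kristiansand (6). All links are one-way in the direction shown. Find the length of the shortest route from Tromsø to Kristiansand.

A few of the Tromsø→Kristiansand routes:
Tromsø -> Drammen -> Bodø -> Kristiansand: 20 + 4 + 17 = 41
Tromsø -> Kristiansand: 27
Tromsø -> Drammen -> Kristiansand: 20 + 6 = 26
Shortest: 26 mi.

26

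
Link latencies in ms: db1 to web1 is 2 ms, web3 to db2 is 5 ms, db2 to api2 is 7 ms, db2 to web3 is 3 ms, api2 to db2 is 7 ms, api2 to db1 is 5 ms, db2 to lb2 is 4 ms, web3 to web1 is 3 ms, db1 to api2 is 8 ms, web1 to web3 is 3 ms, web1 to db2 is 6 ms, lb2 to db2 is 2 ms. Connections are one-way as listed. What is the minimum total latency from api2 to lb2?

11

Candidate routes:
api2-db2-lb2: 7 + 4 = 11
api2-db1-web1-db2-lb2: 5 + 2 + 6 + 4 = 17
api2-db1-web1-web3-db2-lb2: 5 + 2 + 3 + 5 + 4 = 19
Best route has total 11 ms.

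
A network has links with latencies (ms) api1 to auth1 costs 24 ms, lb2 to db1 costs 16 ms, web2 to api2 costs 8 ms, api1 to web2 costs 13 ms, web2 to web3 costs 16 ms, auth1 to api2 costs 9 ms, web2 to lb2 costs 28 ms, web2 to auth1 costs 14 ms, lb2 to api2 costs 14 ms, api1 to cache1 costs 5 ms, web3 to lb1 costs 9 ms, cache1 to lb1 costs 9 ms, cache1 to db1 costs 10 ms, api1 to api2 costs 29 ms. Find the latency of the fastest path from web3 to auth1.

Checking several routes:
web3→web2→auth1: 16 + 14 = 30
web3→web2→api2→auth1: 16 + 8 + 9 = 33
web3→lb1→cache1→api1→auth1: 9 + 9 + 5 + 24 = 47
The minimum is 30 ms.

30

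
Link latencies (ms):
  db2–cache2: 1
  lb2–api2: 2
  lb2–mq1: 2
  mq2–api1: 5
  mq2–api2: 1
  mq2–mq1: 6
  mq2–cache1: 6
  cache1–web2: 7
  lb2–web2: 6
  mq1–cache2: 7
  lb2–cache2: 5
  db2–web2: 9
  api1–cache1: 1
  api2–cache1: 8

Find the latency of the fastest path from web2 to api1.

Some routes from web2 to api1:
web2 → lb2 → api2 → mq2 → api1: 6 + 2 + 1 + 5 = 14
web2 → lb2 → api2 → mq2 → cache1 → api1: 6 + 2 + 1 + 6 + 1 = 16
web2 → lb2 → api2 → cache1 → api1: 6 + 2 + 8 + 1 = 17
web2 → cache1 → api1: 7 + 1 = 8
Shortest: 8 ms.

8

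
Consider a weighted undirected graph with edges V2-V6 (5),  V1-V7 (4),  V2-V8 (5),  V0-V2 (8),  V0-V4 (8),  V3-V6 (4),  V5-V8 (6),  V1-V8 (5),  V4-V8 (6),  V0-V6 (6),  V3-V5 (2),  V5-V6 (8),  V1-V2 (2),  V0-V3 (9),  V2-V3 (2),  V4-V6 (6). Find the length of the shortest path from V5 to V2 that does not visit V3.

11

A few of the V5→V2 routes:
V5 - V6 - V2: 8 + 5 = 13
V5 - V8 - V2: 6 + 5 = 11
V5 - V8 - V1 - V2: 6 + 5 + 2 = 13
V5 - V6 - V0 - V2: 8 + 6 + 8 = 22
The minimum is 11.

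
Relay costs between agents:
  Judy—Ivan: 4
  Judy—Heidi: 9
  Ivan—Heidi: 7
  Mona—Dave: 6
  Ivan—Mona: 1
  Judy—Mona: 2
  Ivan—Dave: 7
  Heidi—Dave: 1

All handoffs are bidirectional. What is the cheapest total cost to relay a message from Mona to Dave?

6

A few of the Mona→Dave routes:
Mona - Judy - Ivan - Dave: 2 + 4 + 7 = 13
Mona - Dave: 6
Mona - Ivan - Heidi - Dave: 1 + 7 + 1 = 9
Mona - Judy - Ivan - Heidi - Dave: 2 + 4 + 7 + 1 = 14
Mona - Ivan - Dave: 1 + 7 = 8
Mona - Judy - Heidi - Dave: 2 + 9 + 1 = 12
The minimum is 6.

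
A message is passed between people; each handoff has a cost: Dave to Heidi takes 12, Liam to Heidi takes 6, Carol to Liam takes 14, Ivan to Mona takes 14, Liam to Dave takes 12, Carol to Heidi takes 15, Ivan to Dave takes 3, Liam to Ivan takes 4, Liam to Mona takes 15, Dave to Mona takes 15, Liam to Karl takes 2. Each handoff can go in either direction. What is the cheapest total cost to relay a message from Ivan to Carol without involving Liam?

30

Paths from Ivan to Carol avoiding Liam:
Ivan - Mona - Dave - Heidi - Carol: 14 + 15 + 12 + 15 = 56
Ivan - Dave - Heidi - Carol: 3 + 12 + 15 = 30
The minimum is 30.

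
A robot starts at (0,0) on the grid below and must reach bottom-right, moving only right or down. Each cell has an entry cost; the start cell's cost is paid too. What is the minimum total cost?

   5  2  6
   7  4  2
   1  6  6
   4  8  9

28

Cheapest: r0c0 -> r0c1 -> r1c1 -> r1c2 -> r2c2 -> r3c2
  5 + 2 + 4 + 2 + 6 + 9 = 28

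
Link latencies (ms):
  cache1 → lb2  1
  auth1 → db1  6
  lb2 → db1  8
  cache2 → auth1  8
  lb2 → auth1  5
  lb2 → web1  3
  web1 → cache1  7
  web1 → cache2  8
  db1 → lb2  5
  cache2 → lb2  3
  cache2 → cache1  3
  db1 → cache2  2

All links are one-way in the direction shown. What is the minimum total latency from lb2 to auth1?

5

Candidate routes:
lb2→db1→cache2→auth1: 8 + 2 + 8 = 18
lb2→web1→cache2→auth1: 3 + 8 + 8 = 19
lb2→auth1: 5
Shortest: 5 ms.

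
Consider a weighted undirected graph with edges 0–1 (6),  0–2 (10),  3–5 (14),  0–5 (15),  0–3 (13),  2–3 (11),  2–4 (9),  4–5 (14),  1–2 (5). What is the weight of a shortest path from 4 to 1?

Some routes from 4 to 1:
4-2-1: 9 + 5 = 14
4-5-3-2-1: 14 + 14 + 11 + 5 = 44
4-5-0-1: 14 + 15 + 6 = 35
4-2-3-0-1: 9 + 11 + 13 + 6 = 39
4-5-0-2-1: 14 + 15 + 10 + 5 = 44
4-2-0-1: 9 + 10 + 6 = 25
Shortest: 14.

14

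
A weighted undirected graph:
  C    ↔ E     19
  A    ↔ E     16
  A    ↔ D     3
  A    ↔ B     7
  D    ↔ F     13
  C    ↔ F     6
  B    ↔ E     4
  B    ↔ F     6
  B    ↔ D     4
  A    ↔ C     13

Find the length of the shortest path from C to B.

12

Comparing a few candidate routes:
C→A→D→B: 13 + 3 + 4 = 20
C→A→B: 13 + 7 = 20
C→F→B: 6 + 6 = 12
C→E→B: 19 + 4 = 23
C→F→D→B: 6 + 13 + 4 = 23
Shortest: 12.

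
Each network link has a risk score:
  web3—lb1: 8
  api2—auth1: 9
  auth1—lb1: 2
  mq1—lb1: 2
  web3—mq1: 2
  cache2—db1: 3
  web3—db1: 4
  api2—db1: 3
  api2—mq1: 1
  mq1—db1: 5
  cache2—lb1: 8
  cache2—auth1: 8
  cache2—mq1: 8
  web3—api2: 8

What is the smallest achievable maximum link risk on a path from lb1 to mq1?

Checking several routes:
lb1 - cache2 - mq1: max(8, 8) = 8
lb1 - cache2 - db1 - mq1: max(8, 3, 5) = 8
lb1 - mq1: max(2) = 2
lb1 - cache2 - db1 - web3 - mq1: max(8, 3, 4, 2) = 8
lb1 - cache2 - db1 - web3 - api2 - mq1: max(8, 3, 4, 8, 1) = 8
Smallest bottleneck: 2.

2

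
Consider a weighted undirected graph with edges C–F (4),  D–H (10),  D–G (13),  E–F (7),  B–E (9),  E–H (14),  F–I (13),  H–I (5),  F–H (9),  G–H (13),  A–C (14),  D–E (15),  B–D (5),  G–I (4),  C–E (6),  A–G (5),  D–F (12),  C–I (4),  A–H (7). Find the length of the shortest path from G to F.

12

Checking several routes:
G → A → H → F: 5 + 7 + 9 = 21
G → I → C → E → F: 4 + 4 + 6 + 7 = 21
G → I → C → F: 4 + 4 + 4 = 12
G → H → F: 13 + 9 = 22
G → I → H → F: 4 + 5 + 9 = 18
G → I → F: 4 + 13 = 17
The minimum is 12.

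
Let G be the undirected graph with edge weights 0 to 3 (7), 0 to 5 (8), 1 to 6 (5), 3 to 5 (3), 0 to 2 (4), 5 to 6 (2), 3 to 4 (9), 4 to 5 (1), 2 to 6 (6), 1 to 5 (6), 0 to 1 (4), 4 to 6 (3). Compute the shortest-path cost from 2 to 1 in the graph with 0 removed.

11

Candidate routes:
2 -> 6 -> 4 -> 3 -> 5 -> 1: 6 + 3 + 9 + 3 + 6 = 27
2 -> 6 -> 5 -> 1: 6 + 2 + 6 = 14
2 -> 6 -> 4 -> 5 -> 1: 6 + 3 + 1 + 6 = 16
2 -> 6 -> 1: 6 + 5 = 11
Shortest: 11.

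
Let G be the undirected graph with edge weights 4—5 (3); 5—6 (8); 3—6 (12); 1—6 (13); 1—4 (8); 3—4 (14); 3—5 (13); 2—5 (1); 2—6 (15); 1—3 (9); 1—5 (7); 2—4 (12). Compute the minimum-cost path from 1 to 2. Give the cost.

8

A few of the 1→2 routes:
1 -> 6 -> 5 -> 2: 13 + 8 + 1 = 22
1 -> 4 -> 2: 8 + 12 = 20
1 -> 4 -> 5 -> 2: 8 + 3 + 1 = 12
1 -> 5 -> 2: 7 + 1 = 8
Shortest: 8.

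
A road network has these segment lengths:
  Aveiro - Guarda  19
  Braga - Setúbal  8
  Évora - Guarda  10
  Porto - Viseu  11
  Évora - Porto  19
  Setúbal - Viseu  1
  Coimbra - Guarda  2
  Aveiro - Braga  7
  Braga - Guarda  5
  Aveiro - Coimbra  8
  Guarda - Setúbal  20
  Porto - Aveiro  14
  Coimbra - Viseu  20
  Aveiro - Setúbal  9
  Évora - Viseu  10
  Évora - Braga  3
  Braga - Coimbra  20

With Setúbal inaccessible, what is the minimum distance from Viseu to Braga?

13

A few of the Viseu→Braga routes:
Viseu - Coimbra - Guarda - Braga: 20 + 2 + 5 = 27
Viseu - Évora - Guarda - Braga: 10 + 10 + 5 = 25
Viseu - Évora - Braga: 10 + 3 = 13
Shortest: 13.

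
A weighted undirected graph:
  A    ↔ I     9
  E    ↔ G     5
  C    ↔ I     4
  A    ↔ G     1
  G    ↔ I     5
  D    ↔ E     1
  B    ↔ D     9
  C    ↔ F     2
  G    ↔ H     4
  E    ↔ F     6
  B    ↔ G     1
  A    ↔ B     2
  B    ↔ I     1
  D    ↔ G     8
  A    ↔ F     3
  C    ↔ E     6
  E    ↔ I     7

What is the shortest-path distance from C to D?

Checking several routes:
C→I→E→D: 4 + 7 + 1 = 12
C→I→B→G→E→D: 4 + 1 + 1 + 5 + 1 = 12
C→F→A→G→E→D: 2 + 3 + 1 + 5 + 1 = 12
C→E→D: 6 + 1 = 7
C→F→E→D: 2 + 6 + 1 = 9
The minimum is 7.

7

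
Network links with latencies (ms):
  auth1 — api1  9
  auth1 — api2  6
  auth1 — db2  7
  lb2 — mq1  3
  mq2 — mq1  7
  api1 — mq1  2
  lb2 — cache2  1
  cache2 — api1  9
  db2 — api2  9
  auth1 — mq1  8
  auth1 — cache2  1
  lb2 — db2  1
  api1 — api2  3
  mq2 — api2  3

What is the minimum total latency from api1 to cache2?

6

Comparing a few candidate routes:
api1-mq1-lb2-cache2: 2 + 3 + 1 = 6
api1-cache2: 9
api1-api2-auth1-cache2: 3 + 6 + 1 = 10
Shortest: 6 ms.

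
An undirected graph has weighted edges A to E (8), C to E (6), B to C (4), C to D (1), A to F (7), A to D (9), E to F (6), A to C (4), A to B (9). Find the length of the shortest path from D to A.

5

Routes from D to A:
D→C→A: 1 + 4 = 5
D→C→E→A: 1 + 6 + 8 = 15
D→C→E→F→A: 1 + 6 + 6 + 7 = 20
D→C→B→A: 1 + 4 + 9 = 14
D→A: 9
Best route has total 5.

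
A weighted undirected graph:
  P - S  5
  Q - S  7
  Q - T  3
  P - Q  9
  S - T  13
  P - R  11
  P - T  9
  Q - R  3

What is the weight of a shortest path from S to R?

10

Some routes from S to R:
S -> P -> T -> Q -> R: 5 + 9 + 3 + 3 = 20
S -> Q -> R: 7 + 3 = 10
S -> T -> Q -> R: 13 + 3 + 3 = 19
S -> P -> Q -> R: 5 + 9 + 3 = 17
S -> P -> R: 5 + 11 = 16
Shortest: 10.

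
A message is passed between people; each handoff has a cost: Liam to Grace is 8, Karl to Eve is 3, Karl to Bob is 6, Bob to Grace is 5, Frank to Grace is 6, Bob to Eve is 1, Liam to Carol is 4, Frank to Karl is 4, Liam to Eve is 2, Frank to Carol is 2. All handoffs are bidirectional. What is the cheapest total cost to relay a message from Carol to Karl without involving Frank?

9

Paths from Carol to Karl avoiding Frank:
Carol - Liam - Eve - Karl: 4 + 2 + 3 = 9
Carol - Liam - Grace - Bob - Eve - Karl: 4 + 8 + 5 + 1 + 3 = 21
Carol - Liam - Grace - Bob - Karl: 4 + 8 + 5 + 6 = 23
Carol - Liam - Eve - Bob - Karl: 4 + 2 + 1 + 6 = 13
Best route has total 9.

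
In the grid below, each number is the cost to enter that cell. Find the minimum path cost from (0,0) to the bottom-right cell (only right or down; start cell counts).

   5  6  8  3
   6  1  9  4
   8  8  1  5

26

Best path: [0,0] → [0,1] → [1,1] → [2,1] → [2,2] → [2,3]
Cost: 5 + 6 + 1 + 8 + 1 + 5 = 26
(Top row then right column would cost 31.)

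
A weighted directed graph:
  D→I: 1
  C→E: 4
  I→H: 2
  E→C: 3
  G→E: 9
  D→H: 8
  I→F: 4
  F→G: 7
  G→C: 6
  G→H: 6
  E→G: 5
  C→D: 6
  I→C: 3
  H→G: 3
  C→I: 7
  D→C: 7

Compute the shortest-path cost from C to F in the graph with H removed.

Paths from C to F avoiding H:
C -> D -> I -> F: 6 + 1 + 4 = 11
C -> I -> F: 7 + 4 = 11
The minimum is 11.

11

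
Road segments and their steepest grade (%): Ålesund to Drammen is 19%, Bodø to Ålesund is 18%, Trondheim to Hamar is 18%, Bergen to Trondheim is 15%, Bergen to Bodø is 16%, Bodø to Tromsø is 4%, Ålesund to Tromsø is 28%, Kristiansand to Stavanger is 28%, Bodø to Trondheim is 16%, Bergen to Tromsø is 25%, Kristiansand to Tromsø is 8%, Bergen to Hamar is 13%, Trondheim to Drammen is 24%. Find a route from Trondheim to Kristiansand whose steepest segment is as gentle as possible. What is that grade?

16

Checking several routes:
Trondheim-Hamar-Bergen-Bodø-Tromsø-Kristiansand: max(18, 13, 16, 4, 8) = 18
Trondheim-Bergen-Bodø-Tromsø-Kristiansand: max(15, 16, 4, 8) = 16
Trondheim-Drammen-Ålesund-Bodø-Tromsø-Kristiansand: max(24, 19, 18, 4, 8) = 24
Trondheim-Bodø-Tromsø-Kristiansand: max(16, 4, 8) = 16
Smallest bottleneck: 16%.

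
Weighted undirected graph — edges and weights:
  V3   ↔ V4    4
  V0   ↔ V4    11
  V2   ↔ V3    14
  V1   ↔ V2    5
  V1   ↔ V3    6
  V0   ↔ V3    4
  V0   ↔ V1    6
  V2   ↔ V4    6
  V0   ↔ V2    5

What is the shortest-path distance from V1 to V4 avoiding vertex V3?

11

Paths from V1 to V4 avoiding V3:
V1 -> V0 -> V2 -> V4: 6 + 5 + 6 = 17
V1 -> V2 -> V0 -> V4: 5 + 5 + 11 = 21
V1 -> V0 -> V4: 6 + 11 = 17
V1 -> V2 -> V4: 5 + 6 = 11
Best route has total 11.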